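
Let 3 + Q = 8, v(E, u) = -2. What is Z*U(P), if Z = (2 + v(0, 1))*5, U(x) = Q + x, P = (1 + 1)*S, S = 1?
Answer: 0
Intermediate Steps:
Q = 5 (Q = -3 + 8 = 5)
P = 2 (P = (1 + 1)*1 = 2*1 = 2)
U(x) = 5 + x
Z = 0 (Z = (2 - 2)*5 = 0*5 = 0)
Z*U(P) = 0*(5 + 2) = 0*7 = 0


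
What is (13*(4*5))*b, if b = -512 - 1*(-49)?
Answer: -120380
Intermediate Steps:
b = -463 (b = -512 + 49 = -463)
(13*(4*5))*b = (13*(4*5))*(-463) = (13*20)*(-463) = 260*(-463) = -120380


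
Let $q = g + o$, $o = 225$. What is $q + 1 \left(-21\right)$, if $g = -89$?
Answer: $115$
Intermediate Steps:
$q = 136$ ($q = -89 + 225 = 136$)
$q + 1 \left(-21\right) = 136 + 1 \left(-21\right) = 136 - 21 = 115$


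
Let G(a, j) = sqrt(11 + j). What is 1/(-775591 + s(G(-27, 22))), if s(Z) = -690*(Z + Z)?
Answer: -775591/601478554081 + 1380*sqrt(33)/601478554081 ≈ -1.2763e-6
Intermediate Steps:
s(Z) = -1380*Z
1/(-775591 + s(G(-27, 22))) = 1/(-775591 - 1380*sqrt(11 + 22)) = 1/(-775591 - 1380*sqrt(33))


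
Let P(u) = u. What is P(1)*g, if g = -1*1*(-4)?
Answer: 4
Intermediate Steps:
g = 4 (g = -1*(-4) = 4)
P(1)*g = 1*4 = 4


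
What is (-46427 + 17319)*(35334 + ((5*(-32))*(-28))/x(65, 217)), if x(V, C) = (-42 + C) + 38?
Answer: -219201345176/213 ≈ -1.0291e+9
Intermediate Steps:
x(V, C) = -4 + C
(-46427 + 17319)*(35334 + ((5*(-32))*(-28))/x(65, 217)) = (-46427 + 17319)*(35334 + ((5*(-32))*(-28))/(-4 + 217)) = -29108*(35334 - 160*(-28)/213) = -29108*(35334 + 4480*(1/213)) = -29108*(35334 + 4480/213) = -29108*7530622/213 = -219201345176/213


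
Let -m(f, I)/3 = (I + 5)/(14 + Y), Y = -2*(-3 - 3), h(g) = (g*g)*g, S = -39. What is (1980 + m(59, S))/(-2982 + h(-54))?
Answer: -8597/695266 ≈ -0.012365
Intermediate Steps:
h(g) = g**3 (h(g) = g**2*g = g**3)
Y = 12 (Y = -2*(-6) = 12)
m(f, I) = -15/26 - 3*I/26 (m(f, I) = -3*(I + 5)/(14 + 12) = -3*(5 + I)/26 = -3*(5/26 + I/26) = -15/26 - 3*I/26)
(1980 + m(59, S))/(-2982 + h(-54)) = (1980 + (-15/26 - 3/26*(-39)))/(-2982 + (-54)**3) = (1980 + (-15/26 + 9/2))/(-2982 - 157464) = (1980 + 51/13)/(-160446) = (25791/13)*(-1/160446) = -8597/695266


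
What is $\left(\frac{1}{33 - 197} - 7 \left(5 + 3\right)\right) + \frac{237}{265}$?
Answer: $- \frac{2395157}{43460} \approx -55.112$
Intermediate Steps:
$\left(\frac{1}{33 - 197} - 7 \left(5 + 3\right)\right) + \frac{237}{265} = \left(\frac{1}{-164} - 56\right) + 237 \cdot \frac{1}{265} = \left(- \frac{1}{164} - 56\right) + \frac{237}{265} = - \frac{9185}{164} + \frac{237}{265} = - \frac{2395157}{43460}$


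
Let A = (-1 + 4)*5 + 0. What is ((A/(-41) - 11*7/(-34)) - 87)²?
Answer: 14073314161/1943236 ≈ 7242.2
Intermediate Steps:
A = 15 (A = 3*5 + 0 = 15 + 0 = 15)
((A/(-41) - 11*7/(-34)) - 87)² = ((15/(-41) - 11*7/(-34)) - 87)² = ((15*(-1/41) - 77*(-1/34)) - 87)² = ((-15/41 + 77/34) - 87)² = (2647/1394 - 87)² = (-118631/1394)² = 14073314161/1943236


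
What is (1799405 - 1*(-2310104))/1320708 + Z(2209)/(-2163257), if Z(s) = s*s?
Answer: 2445290376665/2857030825956 ≈ 0.85589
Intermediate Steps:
Z(s) = s**2
(1799405 - 1*(-2310104))/1320708 + Z(2209)/(-2163257) = (1799405 - 1*(-2310104))/1320708 + 2209**2/(-2163257) = (1799405 + 2310104)*(1/1320708) + 4879681*(-1/2163257) = 4109509*(1/1320708) - 4879681/2163257 = 4109509/1320708 - 4879681/2163257 = 2445290376665/2857030825956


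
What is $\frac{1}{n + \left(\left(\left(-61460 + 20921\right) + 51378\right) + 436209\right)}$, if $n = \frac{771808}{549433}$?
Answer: $\frac{549433}{245623695592} \approx 2.2369 \cdot 10^{-6}$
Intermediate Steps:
$n = \frac{771808}{549433}$ ($n = 771808 \cdot \frac{1}{549433} = \frac{771808}{549433} \approx 1.4047$)
$\frac{1}{n + \left(\left(\left(-61460 + 20921\right) + 51378\right) + 436209\right)} = \frac{1}{\frac{771808}{549433} + \left(\left(\left(-61460 + 20921\right) + 51378\right) + 436209\right)} = \frac{1}{\frac{771808}{549433} + \left(\left(-40539 + 51378\right) + 436209\right)} = \frac{1}{\frac{771808}{549433} + \left(10839 + 436209\right)} = \frac{1}{\frac{771808}{549433} + 447048} = \frac{1}{\frac{245623695592}{549433}} = \frac{549433}{245623695592}$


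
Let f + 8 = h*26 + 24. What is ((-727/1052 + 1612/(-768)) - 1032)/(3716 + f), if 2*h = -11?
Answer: -52252757/181230144 ≈ -0.28832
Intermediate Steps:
h = -11/2 (h = (1/2)*(-11) = -11/2 ≈ -5.5000)
f = -127 (f = -8 + (-11/2*26 + 24) = -8 + (-143 + 24) = -8 - 119 = -127)
((-727/1052 + 1612/(-768)) - 1032)/(3716 + f) = ((-727/1052 + 1612/(-768)) - 1032)/(3716 - 127) = ((-727*1/1052 + 1612*(-1/768)) - 1032)/3589 = ((-727/1052 - 403/192) - 1032)*(1/3589) = (-140885/50496 - 1032)*(1/3589) = -52252757/50496*1/3589 = -52252757/181230144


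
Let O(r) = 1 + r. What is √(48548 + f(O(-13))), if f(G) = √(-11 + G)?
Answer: √(48548 + I*√23) ≈ 220.34 + 0.011*I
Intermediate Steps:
√(48548 + f(O(-13))) = √(48548 + √(-11 + (1 - 13))) = √(48548 + √(-11 - 12)) = √(48548 + √(-23)) = √(48548 + I*√23)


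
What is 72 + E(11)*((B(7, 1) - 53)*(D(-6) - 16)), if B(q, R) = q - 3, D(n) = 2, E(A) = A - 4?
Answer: 4874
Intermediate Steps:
E(A) = -4 + A
B(q, R) = -3 + q
72 + E(11)*((B(7, 1) - 53)*(D(-6) - 16)) = 72 + (-4 + 11)*(((-3 + 7) - 53)*(2 - 16)) = 72 + 7*((4 - 53)*(-14)) = 72 + 7*(-49*(-14)) = 72 + 7*686 = 72 + 4802 = 4874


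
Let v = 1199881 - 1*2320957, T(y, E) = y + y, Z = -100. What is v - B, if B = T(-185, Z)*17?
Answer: -1114786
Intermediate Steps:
T(y, E) = 2*y
v = -1121076 (v = 1199881 - 2320957 = -1121076)
B = -6290 (B = (2*(-185))*17 = -370*17 = -6290)
v - B = -1121076 - 1*(-6290) = -1121076 + 6290 = -1114786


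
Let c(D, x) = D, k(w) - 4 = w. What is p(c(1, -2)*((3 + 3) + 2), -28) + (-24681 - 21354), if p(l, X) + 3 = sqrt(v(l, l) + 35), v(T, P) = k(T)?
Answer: -46038 + sqrt(47) ≈ -46031.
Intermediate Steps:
k(w) = 4 + w
v(T, P) = 4 + T
p(l, X) = -3 + sqrt(39 + l) (p(l, X) = -3 + sqrt((4 + l) + 35) = -3 + sqrt(39 + l))
p(c(1, -2)*((3 + 3) + 2), -28) + (-24681 - 21354) = (-3 + sqrt(39 + 1*((3 + 3) + 2))) + (-24681 - 21354) = (-3 + sqrt(39 + 1*(6 + 2))) - 46035 = (-3 + sqrt(39 + 1*8)) - 46035 = (-3 + sqrt(39 + 8)) - 46035 = (-3 + sqrt(47)) - 46035 = -46038 + sqrt(47)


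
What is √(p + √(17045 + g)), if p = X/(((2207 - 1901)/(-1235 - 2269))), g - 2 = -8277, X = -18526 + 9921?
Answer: √(256291320 + 2601*√8770)/51 ≈ 314.05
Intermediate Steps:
X = -8605
g = -8275 (g = 2 - 8277 = -8275)
p = 5025320/51 (p = -8605*(-1235 - 2269)/(2207 - 1901) = -8605/(306/(-3504)) = -8605/(306*(-1/3504)) = -8605/(-51/584) = -8605*(-584/51) = 5025320/51 ≈ 98536.)
√(p + √(17045 + g)) = √(5025320/51 + √(17045 - 8275)) = √(5025320/51 + √8770)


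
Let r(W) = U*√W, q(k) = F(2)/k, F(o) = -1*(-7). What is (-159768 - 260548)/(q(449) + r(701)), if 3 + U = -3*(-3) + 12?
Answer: 101619476/3522186575 - 117326943576*√701/3522186575 ≈ -881.92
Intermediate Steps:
F(o) = 7
U = 18 (U = -3 + (-3*(-3) + 12) = -3 + (9 + 12) = -3 + 21 = 18)
q(k) = 7/k
r(W) = 18*√W
(-159768 - 260548)/(q(449) + r(701)) = (-159768 - 260548)/(7/449 + 18*√701) = -420316/(7*(1/449) + 18*√701) = -420316/(7/449 + 18*√701)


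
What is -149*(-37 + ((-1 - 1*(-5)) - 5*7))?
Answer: 10132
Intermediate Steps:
-149*(-37 + ((-1 - 1*(-5)) - 5*7)) = -149*(-37 + ((-1 + 5) - 35)) = -149*(-37 + (4 - 35)) = -149*(-37 - 31) = -149*(-68) = 10132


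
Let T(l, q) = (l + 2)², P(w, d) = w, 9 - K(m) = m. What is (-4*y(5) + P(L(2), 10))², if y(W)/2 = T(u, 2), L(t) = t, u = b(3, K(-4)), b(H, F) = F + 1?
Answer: 4186116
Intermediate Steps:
K(m) = 9 - m
b(H, F) = 1 + F
u = 14 (u = 1 + (9 - 1*(-4)) = 1 + (9 + 4) = 1 + 13 = 14)
T(l, q) = (2 + l)²
y(W) = 512 (y(W) = 2*(2 + 14)² = 2*16² = 2*256 = 512)
(-4*y(5) + P(L(2), 10))² = (-4*512 + 2)² = (-2048 + 2)² = (-2046)² = 4186116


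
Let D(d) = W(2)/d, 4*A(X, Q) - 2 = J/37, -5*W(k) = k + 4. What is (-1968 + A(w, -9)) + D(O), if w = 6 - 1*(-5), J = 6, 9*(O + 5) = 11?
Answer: -6186661/3145 ≈ -1967.1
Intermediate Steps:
O = -34/9 (O = -5 + (1/9)*11 = -5 + 11/9 = -34/9 ≈ -3.7778)
W(k) = -4/5 - k/5 (W(k) = -(k + 4)/5 = -(4 + k)/5 = -4/5 - k/5)
w = 11 (w = 6 + 5 = 11)
A(X, Q) = 20/37 (A(X, Q) = 1/2 + (6/37)/4 = 1/2 + (6*(1/37))/4 = 1/2 + (1/4)*(6/37) = 1/2 + 3/74 = 20/37)
D(d) = -6/(5*d) (D(d) = (-4/5 - 1/5*2)/d = (-4/5 - 2/5)/d = -6/(5*d))
(-1968 + A(w, -9)) + D(O) = (-1968 + 20/37) - 6/(5*(-34/9)) = -72796/37 - 6/5*(-9/34) = -72796/37 + 27/85 = -6186661/3145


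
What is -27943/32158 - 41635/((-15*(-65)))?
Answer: -273228551/6270810 ≈ -43.571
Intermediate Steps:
-27943/32158 - 41635/((-15*(-65))) = -27943*1/32158 - 41635/975 = -27943/32158 - 41635*1/975 = -27943/32158 - 8327/195 = -273228551/6270810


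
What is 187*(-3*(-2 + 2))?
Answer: 0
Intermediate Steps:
187*(-3*(-2 + 2)) = 187*(-3*0) = 187*0 = 0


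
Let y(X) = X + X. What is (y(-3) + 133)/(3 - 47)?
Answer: -127/44 ≈ -2.8864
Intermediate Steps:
y(X) = 2*X
(y(-3) + 133)/(3 - 47) = (2*(-3) + 133)/(3 - 47) = (-6 + 133)/(-44) = 127*(-1/44) = -127/44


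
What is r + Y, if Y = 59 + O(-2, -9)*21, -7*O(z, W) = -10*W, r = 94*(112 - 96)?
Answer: 1293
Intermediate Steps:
r = 1504 (r = 94*16 = 1504)
O(z, W) = 10*W/7 (O(z, W) = -(-10)*W/7 = 10*W/7)
Y = -211 (Y = 59 + ((10/7)*(-9))*21 = 59 - 90/7*21 = 59 - 270 = -211)
r + Y = 1504 - 211 = 1293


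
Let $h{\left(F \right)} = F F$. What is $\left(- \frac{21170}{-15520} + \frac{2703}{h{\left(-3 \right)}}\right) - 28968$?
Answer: $- \frac{133470305}{4656} \approx -28666.0$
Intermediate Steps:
$h{\left(F \right)} = F^{2}$
$\left(- \frac{21170}{-15520} + \frac{2703}{h{\left(-3 \right)}}\right) - 28968 = \left(- \frac{21170}{-15520} + \frac{2703}{\left(-3\right)^{2}}\right) - 28968 = \left(\left(-21170\right) \left(- \frac{1}{15520}\right) + \frac{2703}{9}\right) - 28968 = \left(\frac{2117}{1552} + 2703 \cdot \frac{1}{9}\right) - 28968 = \left(\frac{2117}{1552} + \frac{901}{3}\right) - 28968 = \frac{1404703}{4656} - 28968 = - \frac{133470305}{4656}$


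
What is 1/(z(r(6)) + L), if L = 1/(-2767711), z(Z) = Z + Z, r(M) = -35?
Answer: -2767711/193739771 ≈ -0.014286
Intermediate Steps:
z(Z) = 2*Z
L = -1/2767711 ≈ -3.6131e-7
1/(z(r(6)) + L) = 1/(2*(-35) - 1/2767711) = 1/(-70 - 1/2767711) = 1/(-193739771/2767711) = -2767711/193739771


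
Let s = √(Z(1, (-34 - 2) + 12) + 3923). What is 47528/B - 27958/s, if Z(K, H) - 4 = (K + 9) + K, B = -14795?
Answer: -47528/14795 - 13979*√3938/1969 ≈ -448.73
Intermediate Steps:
Z(K, H) = 13 + 2*K (Z(K, H) = 4 + ((K + 9) + K) = 4 + ((9 + K) + K) = 4 + (9 + 2*K) = 13 + 2*K)
s = √3938 (s = √((13 + 2*1) + 3923) = √((13 + 2) + 3923) = √(15 + 3923) = √3938 ≈ 62.753)
47528/B - 27958/s = 47528/(-14795) - 27958*√3938/3938 = 47528*(-1/14795) - 13979*√3938/1969 = -47528/14795 - 13979*√3938/1969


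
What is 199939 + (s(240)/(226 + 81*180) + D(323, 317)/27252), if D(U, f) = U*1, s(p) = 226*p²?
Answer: 40514384868853/201746556 ≈ 2.0082e+5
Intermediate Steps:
D(U, f) = U
199939 + (s(240)/(226 + 81*180) + D(323, 317)/27252) = 199939 + ((226*240²)/(226 + 81*180) + 323/27252) = 199939 + ((226*57600)/(226 + 14580) + 323*(1/27252)) = 199939 + (13017600/14806 + 323/27252) = 199939 + (13017600*(1/14806) + 323/27252) = 199939 + (6508800/7403 + 323/27252) = 199939 + 177380208769/201746556 = 40514384868853/201746556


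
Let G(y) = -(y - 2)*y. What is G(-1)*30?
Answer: -90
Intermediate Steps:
G(y) = -y*(-2 + y) (G(y) = -(-2 + y)*y = -y*(-2 + y))
G(-1)*30 = -(2 - 1*(-1))*30 = -(2 + 1)*30 = -1*3*30 = -3*30 = -90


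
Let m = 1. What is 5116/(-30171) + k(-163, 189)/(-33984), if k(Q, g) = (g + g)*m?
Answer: -10292599/56962848 ≈ -0.18069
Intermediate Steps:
k(Q, g) = 2*g (k(Q, g) = (g + g)*1 = (2*g)*1 = 2*g)
5116/(-30171) + k(-163, 189)/(-33984) = 5116/(-30171) + (2*189)/(-33984) = 5116*(-1/30171) + 378*(-1/33984) = -5116/30171 - 21/1888 = -10292599/56962848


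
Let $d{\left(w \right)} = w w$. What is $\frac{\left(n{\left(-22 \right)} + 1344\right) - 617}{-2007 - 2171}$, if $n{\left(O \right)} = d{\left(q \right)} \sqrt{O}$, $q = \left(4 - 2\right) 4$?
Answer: $- \frac{727}{4178} - \frac{32 i \sqrt{22}}{2089} \approx -0.17401 - 0.071849 i$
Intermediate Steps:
$q = 8$ ($q = 2 \cdot 4 = 8$)
$d{\left(w \right)} = w^{2}$
$n{\left(O \right)} = 64 \sqrt{O}$ ($n{\left(O \right)} = 8^{2} \sqrt{O} = 64 \sqrt{O}$)
$\frac{\left(n{\left(-22 \right)} + 1344\right) - 617}{-2007 - 2171} = \frac{\left(64 \sqrt{-22} + 1344\right) - 617}{-2007 - 2171} = \frac{\left(64 i \sqrt{22} + 1344\right) - 617}{-4178} = \left(\left(64 i \sqrt{22} + 1344\right) - 617\right) \left(- \frac{1}{4178}\right) = \left(\left(1344 + 64 i \sqrt{22}\right) - 617\right) \left(- \frac{1}{4178}\right) = \left(727 + 64 i \sqrt{22}\right) \left(- \frac{1}{4178}\right) = - \frac{727}{4178} - \frac{32 i \sqrt{22}}{2089}$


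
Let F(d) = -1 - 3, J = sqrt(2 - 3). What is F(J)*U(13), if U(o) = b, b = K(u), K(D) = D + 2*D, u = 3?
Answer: -36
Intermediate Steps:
J = I (J = sqrt(-1) = I ≈ 1.0*I)
F(d) = -4
K(D) = 3*D
b = 9 (b = 3*3 = 9)
U(o) = 9
F(J)*U(13) = -4*9 = -36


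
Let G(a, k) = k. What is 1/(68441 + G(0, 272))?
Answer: 1/68713 ≈ 1.4553e-5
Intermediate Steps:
1/(68441 + G(0, 272)) = 1/(68441 + 272) = 1/68713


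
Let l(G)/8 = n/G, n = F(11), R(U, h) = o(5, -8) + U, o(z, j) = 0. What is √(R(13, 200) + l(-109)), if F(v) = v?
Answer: √144861/109 ≈ 3.4918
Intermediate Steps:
R(U, h) = U (R(U, h) = 0 + U = U)
n = 11
l(G) = 88/G (l(G) = 8*(11/G) = 88/G)
√(R(13, 200) + l(-109)) = √(13 + 88/(-109)) = √(13 + 88*(-1/109)) = √(13 - 88/109) = √(1329/109) = √144861/109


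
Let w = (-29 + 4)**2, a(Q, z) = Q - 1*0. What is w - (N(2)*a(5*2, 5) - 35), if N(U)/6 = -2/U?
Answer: 720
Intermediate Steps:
N(U) = -12/U (N(U) = 6*(-2/U) = -12/U)
a(Q, z) = Q (a(Q, z) = Q + 0 = Q)
w = 625 (w = (-25)**2 = 625)
w - (N(2)*a(5*2, 5) - 35) = 625 - ((-12/2)*(5*2) - 35) = 625 - (-12*1/2*10 - 35) = 625 - (-6*10 - 35) = 625 - (-60 - 35) = 625 - 1*(-95) = 625 + 95 = 720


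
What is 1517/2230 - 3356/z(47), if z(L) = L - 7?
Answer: -18558/223 ≈ -83.220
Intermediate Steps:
z(L) = -7 + L
1517/2230 - 3356/z(47) = 1517/2230 - 3356/(-7 + 47) = 1517*(1/2230) - 3356/40 = 1517/2230 - 3356*1/40 = 1517/2230 - 839/10 = -18558/223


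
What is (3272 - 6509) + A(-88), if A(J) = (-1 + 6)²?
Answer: -3212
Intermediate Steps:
A(J) = 25 (A(J) = 5² = 25)
(3272 - 6509) + A(-88) = (3272 - 6509) + 25 = -3237 + 25 = -3212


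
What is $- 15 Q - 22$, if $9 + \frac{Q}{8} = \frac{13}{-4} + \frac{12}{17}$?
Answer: $\frac{23176}{17} \approx 1363.3$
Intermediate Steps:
$Q = - \frac{1570}{17}$ ($Q = -72 + 8 \left(\frac{13}{-4} + \frac{12}{17}\right) = -72 + 8 \left(13 \left(- \frac{1}{4}\right) + 12 \cdot \frac{1}{17}\right) = -72 + 8 \left(- \frac{13}{4} + \frac{12}{17}\right) = -72 + 8 \left(- \frac{173}{68}\right) = -72 - \frac{346}{17} = - \frac{1570}{17} \approx -92.353$)
$- 15 Q - 22 = \left(-15\right) \left(- \frac{1570}{17}\right) - 22 = \frac{23550}{17} - 22 = \frac{23176}{17}$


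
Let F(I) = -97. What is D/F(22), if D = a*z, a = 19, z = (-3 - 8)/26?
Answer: 209/2522 ≈ 0.082871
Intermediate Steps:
z = -11/26 (z = -11*1/26 = -11/26 ≈ -0.42308)
D = -209/26 (D = 19*(-11/26) = -209/26 ≈ -8.0385)
D/F(22) = -209/26/(-97) = -209/26*(-1/97) = 209/2522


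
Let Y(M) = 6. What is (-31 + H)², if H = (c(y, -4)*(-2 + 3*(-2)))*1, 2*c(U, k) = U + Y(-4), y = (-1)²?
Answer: 3481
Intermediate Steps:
y = 1
c(U, k) = 3 + U/2 (c(U, k) = (U + 6)/2 = (6 + U)/2 = 3 + U/2)
H = -28 (H = ((3 + (½)*1)*(-2 + 3*(-2)))*1 = ((3 + ½)*(-2 - 6))*1 = ((7/2)*(-8))*1 = -28*1 = -28)
(-31 + H)² = (-31 - 28)² = (-59)² = 3481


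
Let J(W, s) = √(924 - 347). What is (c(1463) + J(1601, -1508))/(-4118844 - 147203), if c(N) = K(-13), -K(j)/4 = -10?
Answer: -40/4266047 - √577/4266047 ≈ -1.5007e-5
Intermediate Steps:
K(j) = 40 (K(j) = -4*(-10) = 40)
c(N) = 40
J(W, s) = √577
(c(1463) + J(1601, -1508))/(-4118844 - 147203) = (40 + √577)/(-4118844 - 147203) = (40 + √577)/(-4266047) = (40 + √577)*(-1/4266047) = -40/4266047 - √577/4266047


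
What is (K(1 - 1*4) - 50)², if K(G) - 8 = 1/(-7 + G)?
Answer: 177241/100 ≈ 1772.4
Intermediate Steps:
K(G) = 8 + 1/(-7 + G)
(K(1 - 1*4) - 50)² = ((-55 + 8*(1 - 1*4))/(-7 + (1 - 1*4)) - 50)² = ((-55 + 8*(1 - 4))/(-7 + (1 - 4)) - 50)² = ((-55 + 8*(-3))/(-7 - 3) - 50)² = ((-55 - 24)/(-10) - 50)² = (-⅒*(-79) - 50)² = (79/10 - 50)² = (-421/10)² = 177241/100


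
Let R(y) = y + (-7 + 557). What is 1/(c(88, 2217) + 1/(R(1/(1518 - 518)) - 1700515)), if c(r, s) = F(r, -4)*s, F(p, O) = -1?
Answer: -1699964999/3768822403783 ≈ -0.00045106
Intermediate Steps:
c(r, s) = -s
R(y) = 550 + y (R(y) = y + 550 = 550 + y)
1/(c(88, 2217) + 1/(R(1/(1518 - 518)) - 1700515)) = 1/(-1*2217 + 1/((550 + 1/(1518 - 518)) - 1700515)) = 1/(-2217 + 1/((550 + 1/1000) - 1700515)) = 1/(-2217 + 1/(550001/1000 - 1700515)) = 1/(-2217 + 1/(-1699964999/1000)) = 1/(-2217 - 1000/1699964999) = 1/(-3768822403783/1699964999) = -1699964999/3768822403783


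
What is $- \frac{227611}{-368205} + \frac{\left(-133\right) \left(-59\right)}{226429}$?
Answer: $\frac{7775290822}{11910327135} \approx 0.65282$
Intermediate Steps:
$- \frac{227611}{-368205} + \frac{\left(-133\right) \left(-59\right)}{226429} = \left(-227611\right) \left(- \frac{1}{368205}\right) + 7847 \cdot \frac{1}{226429} = \frac{227611}{368205} + \frac{1121}{32347} = \frac{7775290822}{11910327135}$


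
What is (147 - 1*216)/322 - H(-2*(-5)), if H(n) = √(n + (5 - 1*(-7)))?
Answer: -3/14 - √22 ≈ -4.9047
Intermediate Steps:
H(n) = √(12 + n) (H(n) = √(n + (5 + 7)) = √(n + 12) = √(12 + n))
(147 - 1*216)/322 - H(-2*(-5)) = (147 - 1*216)/322 - √(12 - 2*(-5)) = (147 - 216)*(1/322) - √(12 + 10) = -69*1/322 - √22 = -3/14 - √22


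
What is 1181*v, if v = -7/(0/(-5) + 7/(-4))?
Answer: 4724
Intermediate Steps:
v = 4 (v = -7/(0*(-⅕) + 7*(-¼)) = -7/(0 - 7/4) = -7/(-7/4) = -7*(-4/7) = 4)
1181*v = 1181*4 = 4724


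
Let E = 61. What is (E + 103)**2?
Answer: 26896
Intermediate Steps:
(E + 103)**2 = (61 + 103)**2 = 164**2 = 26896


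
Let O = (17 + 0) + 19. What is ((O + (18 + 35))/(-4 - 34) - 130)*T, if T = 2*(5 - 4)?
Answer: -5029/19 ≈ -264.68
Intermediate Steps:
O = 36 (O = 17 + 19 = 36)
T = 2 (T = 2*1 = 2)
((O + (18 + 35))/(-4 - 34) - 130)*T = ((36 + (18 + 35))/(-4 - 34) - 130)*2 = ((36 + 53)/(-38) - 130)*2 = (89*(-1/38) - 130)*2 = (-89/38 - 130)*2 = -5029/38*2 = -5029/19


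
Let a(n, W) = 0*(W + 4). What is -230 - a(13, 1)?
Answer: -230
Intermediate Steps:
a(n, W) = 0 (a(n, W) = 0*(4 + W) = 0)
-230 - a(13, 1) = -230 - 1*0 = -230 + 0 = -230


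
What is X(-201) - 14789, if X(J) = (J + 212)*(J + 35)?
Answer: -16615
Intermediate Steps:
X(J) = (35 + J)*(212 + J) (X(J) = (212 + J)*(35 + J) = (35 + J)*(212 + J))
X(-201) - 14789 = (7420 + (-201)² + 247*(-201)) - 14789 = (7420 + 40401 - 49647) - 14789 = -1826 - 14789 = -16615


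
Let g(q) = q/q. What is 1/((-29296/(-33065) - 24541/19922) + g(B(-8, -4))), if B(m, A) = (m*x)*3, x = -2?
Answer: 658720930/430907677 ≈ 1.5287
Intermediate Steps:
B(m, A) = -6*m (B(m, A) = (m*(-2))*3 = -2*m*3 = -6*m)
g(q) = 1
1/((-29296/(-33065) - 24541/19922) + g(B(-8, -4))) = 1/((-29296/(-33065) - 24541/19922) + 1) = 1/((-29296*(-1/33065) - 24541*1/19922) + 1) = 1/((29296/33065 - 24541/19922) + 1) = 1/(-227813253/658720930 + 1) = 1/(430907677/658720930) = 658720930/430907677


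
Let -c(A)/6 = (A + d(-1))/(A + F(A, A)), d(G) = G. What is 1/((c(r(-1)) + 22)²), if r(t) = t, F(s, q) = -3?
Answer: 1/361 ≈ 0.0027701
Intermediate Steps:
c(A) = -6*(-1 + A)/(-3 + A) (c(A) = -6*(A - 1)/(A - 3) = -6*(-1 + A)/(-3 + A))
1/((c(r(-1)) + 22)²) = 1/((6*(1 - 1*(-1))/(-3 - 1) + 22)²) = 1/((6*(1 + 1)/(-4) + 22)²) = 1/((6*(-¼)*2 + 22)²) = 1/((-3 + 22)²) = 1/(19²) = 1/361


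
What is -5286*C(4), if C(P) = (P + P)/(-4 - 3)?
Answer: 42288/7 ≈ 6041.1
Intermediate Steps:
C(P) = -2*P/7 (C(P) = (2*P)/(-7) = (2*P)*(-⅐) = -2*P/7)
-5286*C(4) = -(-10572)*4/7 = -5286*(-8/7) = 42288/7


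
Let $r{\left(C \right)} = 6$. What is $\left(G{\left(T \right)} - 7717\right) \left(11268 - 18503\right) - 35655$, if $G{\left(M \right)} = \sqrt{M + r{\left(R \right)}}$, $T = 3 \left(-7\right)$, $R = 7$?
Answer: $55796840 - 7235 i \sqrt{15} \approx 5.5797 \cdot 10^{7} - 28021.0 i$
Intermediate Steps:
$T = -21$
$G{\left(M \right)} = \sqrt{6 + M}$ ($G{\left(M \right)} = \sqrt{M + 6} = \sqrt{6 + M}$)
$\left(G{\left(T \right)} - 7717\right) \left(11268 - 18503\right) - 35655 = \left(\sqrt{6 - 21} - 7717\right) \left(11268 - 18503\right) - 35655 = \left(\sqrt{-15} - 7717\right) \left(-7235\right) - 35655 = \left(i \sqrt{15} - 7717\right) \left(-7235\right) - 35655 = \left(-7717 + i \sqrt{15}\right) \left(-7235\right) - 35655 = \left(55832495 - 7235 i \sqrt{15}\right) - 35655 = 55796840 - 7235 i \sqrt{15}$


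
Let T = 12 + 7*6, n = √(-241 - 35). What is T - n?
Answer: 54 - 2*I*√69 ≈ 54.0 - 16.613*I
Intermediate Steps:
n = 2*I*√69 (n = √(-276) = 2*I*√69 ≈ 16.613*I)
T = 54 (T = 12 + 42 = 54)
T - n = 54 - 2*I*√69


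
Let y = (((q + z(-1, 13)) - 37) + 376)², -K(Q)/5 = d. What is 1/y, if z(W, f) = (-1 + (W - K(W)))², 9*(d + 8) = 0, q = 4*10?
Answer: 1/4592449 ≈ 2.1775e-7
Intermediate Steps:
q = 40
d = -8 (d = -8 + (⅑)*0 = -8 + 0 = -8)
K(Q) = 40 (K(Q) = -5*(-8) = 40)
z(W, f) = (-41 + W)² (z(W, f) = (-1 + (W - 1*40))² = (-1 + (W - 40))² = (-1 + (-40 + W))² = (-41 + W)²)
y = 4592449 (y = (((40 + (-41 - 1)²) - 37) + 376)² = (((40 + (-42)²) - 37) + 376)² = (((40 + 1764) - 37) + 376)² = ((1804 - 37) + 376)² = (1767 + 376)² = 2143² = 4592449)
1/y = 1/4592449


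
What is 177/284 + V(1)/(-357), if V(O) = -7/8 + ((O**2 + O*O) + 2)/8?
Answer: 42197/67592 ≈ 0.62429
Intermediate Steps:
V(O) = -5/8 + O**2/4 (V(O) = -7*1/8 + ((O**2 + O**2) + 2)*(1/8) = -7/8 + (2*O**2 + 2)*(1/8) = -7/8 + (2 + 2*O**2)*(1/8) = -7/8 + (1/4 + O**2/4) = -5/8 + O**2/4)
177/284 + V(1)/(-357) = 177/284 + (-5/8 + (1/4)*1**2)/(-357) = 177*(1/284) + (-5/8 + (1/4)*1)*(-1/357) = 177/284 + (-5/8 + 1/4)*(-1/357) = 177/284 - 3/8*(-1/357) = 177/284 + 1/952 = 42197/67592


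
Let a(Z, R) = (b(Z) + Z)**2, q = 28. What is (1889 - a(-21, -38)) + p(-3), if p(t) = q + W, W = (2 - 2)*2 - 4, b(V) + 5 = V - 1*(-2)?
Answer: -112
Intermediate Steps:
b(V) = -3 + V (b(V) = -5 + (V - 1*(-2)) = -5 + (V + 2) = -5 + (2 + V) = -3 + V)
W = -4 (W = 0*2 - 4 = 0 - 4 = -4)
a(Z, R) = (-3 + 2*Z)**2 (a(Z, R) = ((-3 + Z) + Z)**2 = (-3 + 2*Z)**2)
p(t) = 24 (p(t) = 28 - 4 = 24)
(1889 - a(-21, -38)) + p(-3) = (1889 - (-3 + 2*(-21))**2) + 24 = (1889 - (-3 - 42)**2) + 24 = (1889 - 1*(-45)**2) + 24 = (1889 - 1*2025) + 24 = (1889 - 2025) + 24 = -136 + 24 = -112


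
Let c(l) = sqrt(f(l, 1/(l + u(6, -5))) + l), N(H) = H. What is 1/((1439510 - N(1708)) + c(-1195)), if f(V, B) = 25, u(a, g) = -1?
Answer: 718901/1033637296187 - 3*I*sqrt(130)/2067274592374 ≈ 6.9551e-7 - 1.6546e-11*I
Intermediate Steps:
c(l) = sqrt(25 + l)
1/((1439510 - N(1708)) + c(-1195)) = 1/((1439510 - 1*1708) + sqrt(25 - 1195)) = 1/((1439510 - 1708) + sqrt(-1170)) = 1/(1437802 + 3*I*sqrt(130))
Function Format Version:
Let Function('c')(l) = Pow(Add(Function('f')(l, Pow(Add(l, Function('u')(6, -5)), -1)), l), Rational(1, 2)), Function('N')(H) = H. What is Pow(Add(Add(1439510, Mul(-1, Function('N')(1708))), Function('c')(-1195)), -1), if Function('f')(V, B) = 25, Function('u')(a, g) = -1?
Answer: Add(Rational(718901, 1033637296187), Mul(Rational(-3, 2067274592374), I, Pow(130, Rational(1, 2)))) ≈ Add(6.9551e-7, Mul(-1.6546e-11, I))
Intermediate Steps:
Function('c')(l) = Pow(Add(25, l), Rational(1, 2))
Pow(Add(Add(1439510, Mul(-1, Function('N')(1708))), Function('c')(-1195)), -1) = Pow(Add(Add(1439510, Mul(-1, 1708)), Pow(Add(25, -1195), Rational(1, 2))), -1) = Pow(Add(Add(1439510, -1708), Pow(-1170, Rational(1, 2))), -1) = Pow(Add(1437802, Mul(3, I, Pow(130, Rational(1, 2)))), -1)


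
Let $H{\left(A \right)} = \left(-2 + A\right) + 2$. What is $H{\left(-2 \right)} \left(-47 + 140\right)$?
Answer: $-186$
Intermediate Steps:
$H{\left(A \right)} = A$
$H{\left(-2 \right)} \left(-47 + 140\right) = - 2 \left(-47 + 140\right) = \left(-2\right) 93 = -186$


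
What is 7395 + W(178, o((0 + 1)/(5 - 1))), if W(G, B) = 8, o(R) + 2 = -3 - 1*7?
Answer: 7403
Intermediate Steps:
o(R) = -12 (o(R) = -2 + (-3 - 1*7) = -2 + (-3 - 7) = -2 - 10 = -12)
7395 + W(178, o((0 + 1)/(5 - 1))) = 7395 + 8 = 7403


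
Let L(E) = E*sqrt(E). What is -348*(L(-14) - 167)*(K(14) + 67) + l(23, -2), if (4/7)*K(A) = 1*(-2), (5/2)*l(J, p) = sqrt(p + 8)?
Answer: 3690366 + 2*sqrt(6)/5 + 309372*I*sqrt(14) ≈ 3.6904e+6 + 1.1576e+6*I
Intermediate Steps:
l(J, p) = 2*sqrt(8 + p)/5 (l(J, p) = 2*sqrt(p + 8)/5 = 2*sqrt(8 + p)/5)
L(E) = E**(3/2)
K(A) = -7/2 (K(A) = 7*(1*(-2))/4 = (7/4)*(-2) = -7/2)
-348*(L(-14) - 167)*(K(14) + 67) + l(23, -2) = -348*((-14)**(3/2) - 167)*(-7/2 + 67) + 2*sqrt(8 - 2)/5 = -348*(-14*I*sqrt(14) - 167)*127/2 + 2*sqrt(6)/5 = -348*(-167 - 14*I*sqrt(14))*127/2 + 2*sqrt(6)/5 = -348*(-21209/2 - 889*I*sqrt(14)) + 2*sqrt(6)/5 = (3690366 + 309372*I*sqrt(14)) + 2*sqrt(6)/5 = 3690366 + 2*sqrt(6)/5 + 309372*I*sqrt(14)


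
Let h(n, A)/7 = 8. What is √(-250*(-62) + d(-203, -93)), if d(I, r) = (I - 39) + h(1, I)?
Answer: √15314 ≈ 123.75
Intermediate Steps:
h(n, A) = 56 (h(n, A) = 7*8 = 56)
d(I, r) = 17 + I (d(I, r) = (I - 39) + 56 = (-39 + I) + 56 = 17 + I)
√(-250*(-62) + d(-203, -93)) = √(-250*(-62) + (17 - 203)) = √(15500 - 186) = √15314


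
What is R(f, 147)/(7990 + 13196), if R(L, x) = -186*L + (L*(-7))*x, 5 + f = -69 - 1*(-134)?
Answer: -4050/1177 ≈ -3.4410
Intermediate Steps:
f = 60 (f = -5 + (-69 - 1*(-134)) = -5 + (-69 + 134) = -5 + 65 = 60)
R(L, x) = -186*L - 7*L*x (R(L, x) = -186*L + (-7*L)*x = -186*L - 7*L*x)
R(f, 147)/(7990 + 13196) = (-1*60*(186 + 7*147))/(7990 + 13196) = -1*60*(186 + 1029)/21186 = -1*60*1215*(1/21186) = -72900*1/21186 = -4050/1177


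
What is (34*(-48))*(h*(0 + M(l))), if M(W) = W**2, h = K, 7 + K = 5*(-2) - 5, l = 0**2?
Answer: 0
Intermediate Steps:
l = 0
K = -22 (K = -7 + (5*(-2) - 5) = -7 + (-10 - 5) = -7 - 15 = -22)
h = -22
(34*(-48))*(h*(0 + M(l))) = (34*(-48))*(-22*(0 + 0**2)) = -(-35904)*(0 + 0) = -(-35904)*0 = -1632*0 = 0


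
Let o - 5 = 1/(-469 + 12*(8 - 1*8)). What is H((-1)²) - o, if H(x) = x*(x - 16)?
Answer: -9379/469 ≈ -19.998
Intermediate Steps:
H(x) = x*(-16 + x)
o = 2344/469 (o = 5 + 1/(-469 + 12*(8 - 1*8)) = 5 + 1/(-469 + 12*(8 - 8)) = 5 + 1/(-469 + 12*0) = 5 + 1/(-469 + 0) = 5 + 1/(-469) = 5 - 1/469 = 2344/469 ≈ 4.9979)
H((-1)²) - o = (-1)²*(-16 + (-1)²) - 1*2344/469 = 1*(-16 + 1) - 2344/469 = 1*(-15) - 2344/469 = -15 - 2344/469 = -9379/469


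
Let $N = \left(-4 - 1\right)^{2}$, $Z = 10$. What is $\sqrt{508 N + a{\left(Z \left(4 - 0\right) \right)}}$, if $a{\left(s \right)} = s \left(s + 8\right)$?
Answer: $2 \sqrt{3655} \approx 120.91$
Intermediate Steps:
$N = 25$ ($N = \left(-5\right)^{2} = 25$)
$a{\left(s \right)} = s \left(8 + s\right)$
$\sqrt{508 N + a{\left(Z \left(4 - 0\right) \right)}} = \sqrt{508 \cdot 25 + 10 \left(4 - 0\right) \left(8 + 10 \left(4 - 0\right)\right)} = \sqrt{12700 + 10 \left(4 + 0\right) \left(8 + 10 \left(4 + 0\right)\right)} = \sqrt{12700 + 10 \cdot 4 \left(8 + 10 \cdot 4\right)} = \sqrt{12700 + 40 \left(8 + 40\right)} = \sqrt{12700 + 40 \cdot 48} = \sqrt{12700 + 1920} = \sqrt{14620} = 2 \sqrt{3655}$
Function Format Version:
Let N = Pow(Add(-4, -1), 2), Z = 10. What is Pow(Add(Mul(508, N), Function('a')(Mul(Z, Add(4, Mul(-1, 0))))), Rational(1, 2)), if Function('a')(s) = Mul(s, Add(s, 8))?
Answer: Mul(2, Pow(3655, Rational(1, 2))) ≈ 120.91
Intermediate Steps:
N = 25 (N = Pow(-5, 2) = 25)
Function('a')(s) = Mul(s, Add(8, s))
Pow(Add(Mul(508, N), Function('a')(Mul(Z, Add(4, Mul(-1, 0))))), Rational(1, 2)) = Pow(Add(Mul(508, 25), Mul(Mul(10, Add(4, Mul(-1, 0))), Add(8, Mul(10, Add(4, Mul(-1, 0)))))), Rational(1, 2)) = Pow(Add(12700, Mul(Mul(10, Add(4, 0)), Add(8, Mul(10, Add(4, 0))))), Rational(1, 2)) = Pow(Add(12700, Mul(Mul(10, 4), Add(8, Mul(10, 4)))), Rational(1, 2)) = Pow(Add(12700, Mul(40, Add(8, 40))), Rational(1, 2)) = Pow(Add(12700, Mul(40, 48)), Rational(1, 2)) = Pow(Add(12700, 1920), Rational(1, 2)) = Pow(14620, Rational(1, 2)) = Mul(2, Pow(3655, Rational(1, 2)))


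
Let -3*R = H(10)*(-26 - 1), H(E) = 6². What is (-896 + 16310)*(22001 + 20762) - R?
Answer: 659148558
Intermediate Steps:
H(E) = 36
R = 324 (R = -12*(-26 - 1) = -12*(-27) = -⅓*(-972) = 324)
(-896 + 16310)*(22001 + 20762) - R = (-896 + 16310)*(22001 + 20762) - 1*324 = 15414*42763 - 324 = 659148882 - 324 = 659148558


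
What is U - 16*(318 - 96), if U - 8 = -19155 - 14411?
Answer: -37110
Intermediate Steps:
U = -33558 (U = 8 + (-19155 - 14411) = 8 - 33566 = -33558)
U - 16*(318 - 96) = -33558 - 16*(318 - 96) = -33558 - 16*222 = -33558 - 1*3552 = -33558 - 3552 = -37110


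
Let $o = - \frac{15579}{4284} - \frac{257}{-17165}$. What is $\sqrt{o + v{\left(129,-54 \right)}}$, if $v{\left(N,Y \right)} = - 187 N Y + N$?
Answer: $\frac{\sqrt{21742446235848190195}}{4085270} \approx 1141.4$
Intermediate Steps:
$v{\left(N,Y \right)} = N - 187 N Y$ ($v{\left(N,Y \right)} = - 187 N Y + N = N - 187 N Y$)
$o = - \frac{29590283}{8170540}$ ($o = \left(-15579\right) \frac{1}{4284} - - \frac{257}{17165} = - \frac{1731}{476} + \frac{257}{17165} = - \frac{29590283}{8170540} \approx -3.6216$)
$\sqrt{o + v{\left(129,-54 \right)}} = \sqrt{- \frac{29590283}{8170540} + 129 \left(1 - -10098\right)} = \sqrt{- \frac{29590283}{8170540} + 129 \left(1 + 10098\right)} = \sqrt{- \frac{29590283}{8170540} + 129 \cdot 10099} = \sqrt{- \frac{29590283}{8170540} + 1302771} = \sqrt{\frac{10644312976057}{8170540}} = \frac{\sqrt{21742446235848190195}}{4085270}$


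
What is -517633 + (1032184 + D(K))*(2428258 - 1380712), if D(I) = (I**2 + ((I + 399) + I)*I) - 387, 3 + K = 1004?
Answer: 4648169546021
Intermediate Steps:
K = 1001 (K = -3 + 1004 = 1001)
D(I) = -387 + I**2 + I*(399 + 2*I) (D(I) = (I**2 + ((399 + I) + I)*I) - 387 = (I**2 + (399 + 2*I)*I) - 387 = (I**2 + I*(399 + 2*I)) - 387 = -387 + I**2 + I*(399 + 2*I))
-517633 + (1032184 + D(K))*(2428258 - 1380712) = -517633 + (1032184 + (-387 + 3*1001**2 + 399*1001))*(2428258 - 1380712) = -517633 + (1032184 + (-387 + 3*1002001 + 399399))*1047546 = -517633 + (1032184 + (-387 + 3006003 + 399399))*1047546 = -517633 + (1032184 + 3405015)*1047546 = -517633 + 4437199*1047546 = -517633 + 4648170063654 = 4648169546021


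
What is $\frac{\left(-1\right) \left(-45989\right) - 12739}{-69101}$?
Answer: $- \frac{33250}{69101} \approx -0.48118$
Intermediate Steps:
$\frac{\left(-1\right) \left(-45989\right) - 12739}{-69101} = \left(45989 + \left(-20133 + 7394\right)\right) \left(- \frac{1}{69101}\right) = \left(45989 - 12739\right) \left(- \frac{1}{69101}\right) = 33250 \left(- \frac{1}{69101}\right) = - \frac{33250}{69101}$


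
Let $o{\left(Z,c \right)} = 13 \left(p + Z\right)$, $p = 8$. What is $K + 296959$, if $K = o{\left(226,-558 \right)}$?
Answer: $300001$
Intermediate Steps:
$o{\left(Z,c \right)} = 104 + 13 Z$ ($o{\left(Z,c \right)} = 13 \left(8 + Z\right) = 104 + 13 Z$)
$K = 3042$ ($K = 104 + 13 \cdot 226 = 104 + 2938 = 3042$)
$K + 296959 = 3042 + 296959 = 300001$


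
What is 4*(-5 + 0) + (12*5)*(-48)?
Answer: -2900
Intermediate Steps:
4*(-5 + 0) + (12*5)*(-48) = 4*(-5) + 60*(-48) = -20 - 2880 = -2900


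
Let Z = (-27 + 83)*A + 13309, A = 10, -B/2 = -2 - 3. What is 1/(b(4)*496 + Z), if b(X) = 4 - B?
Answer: 1/10893 ≈ 9.1802e-5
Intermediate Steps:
B = 10 (B = -2*(-2 - 3) = -2*(-5) = 10)
Z = 13869 (Z = (-27 + 83)*10 + 13309 = 56*10 + 13309 = 560 + 13309 = 13869)
b(X) = -6 (b(X) = 4 - 1*10 = 4 - 10 = -6)
1/(b(4)*496 + Z) = 1/(-6*496 + 13869) = 1/(-2976 + 13869) = 1/10893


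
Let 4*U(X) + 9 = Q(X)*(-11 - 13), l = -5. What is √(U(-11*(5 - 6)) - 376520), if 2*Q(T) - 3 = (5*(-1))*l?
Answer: 5*I*√60257/2 ≈ 613.68*I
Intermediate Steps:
Q(T) = 14 (Q(T) = 3/2 + ((5*(-1))*(-5))/2 = 3/2 + (-5*(-5))/2 = 3/2 + (½)*25 = 3/2 + 25/2 = 14)
U(X) = -345/4 (U(X) = -9/4 + (14*(-11 - 13))/4 = -9/4 + (14*(-24))/4 = -9/4 + (¼)*(-336) = -9/4 - 84 = -345/4)
√(U(-11*(5 - 6)) - 376520) = √(-345/4 - 376520) = √(-1506425/4) = 5*I*√60257/2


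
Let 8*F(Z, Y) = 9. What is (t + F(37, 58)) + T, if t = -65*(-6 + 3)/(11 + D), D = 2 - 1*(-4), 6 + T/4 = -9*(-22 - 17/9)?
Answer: 115409/136 ≈ 848.60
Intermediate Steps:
F(Z, Y) = 9/8 (F(Z, Y) = (⅛)*9 = 9/8)
T = 836 (T = -24 + 4*(-9*(-22 - 17/9)) = -24 + 4*(-9*(-215/9)) = -24 + 4*215 = -24 + 860 = 836)
D = 6 (D = 2 + 4 = 6)
t = 195/17 (t = -65*(-6 + 3)/(11 + 6) = -(-195)/17 = -65*(-3/17) = 195/17 ≈ 11.471)
(t + F(37, 58)) + T = (195/17 + 9/8) + 836 = 1713/136 + 836 = 115409/136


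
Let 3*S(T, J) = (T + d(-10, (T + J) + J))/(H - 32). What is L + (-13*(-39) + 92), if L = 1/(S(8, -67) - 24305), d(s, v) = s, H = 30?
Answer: 43675483/72914 ≈ 599.00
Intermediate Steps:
S(T, J) = 5/3 - T/6 (S(T, J) = ((T - 10)/(30 - 32))/3 = ((-10 + T)/(-2))/3 = ((-10 + T)*(-1/2))/3 = (5 - T/2)/3 = 5/3 - T/6)
L = -3/72914 (L = 1/((5/3 - 1/6*8) - 24305) = 1/((5/3 - 4/3) - 24305) = 1/(1/3 - 24305) = 1/(-72914/3) = -3/72914 ≈ -4.1144e-5)
L + (-13*(-39) + 92) = -3/72914 + (-13*(-39) + 92) = -3/72914 + (507 + 92) = -3/72914 + 599 = 43675483/72914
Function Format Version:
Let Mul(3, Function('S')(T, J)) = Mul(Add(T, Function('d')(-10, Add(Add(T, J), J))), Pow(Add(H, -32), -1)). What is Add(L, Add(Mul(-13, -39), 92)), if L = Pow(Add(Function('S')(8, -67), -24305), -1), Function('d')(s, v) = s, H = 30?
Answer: Rational(43675483, 72914) ≈ 599.00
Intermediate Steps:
Function('S')(T, J) = Add(Rational(5, 3), Mul(Rational(-1, 6), T)) (Function('S')(T, J) = Mul(Rational(1, 3), Mul(Add(T, -10), Pow(Add(30, -32), -1))) = Mul(Rational(1, 3), Mul(Add(-10, T), Pow(-2, -1))) = Mul(Rational(1, 3), Mul(Add(-10, T), Rational(-1, 2))) = Mul(Rational(1, 3), Add(5, Mul(Rational(-1, 2), T))) = Add(Rational(5, 3), Mul(Rational(-1, 6), T)))
L = Rational(-3, 72914) (L = Pow(Add(Add(Rational(5, 3), Mul(Rational(-1, 6), 8)), -24305), -1) = Pow(Add(Add(Rational(5, 3), Rational(-4, 3)), -24305), -1) = Pow(Add(Rational(1, 3), -24305), -1) = Pow(Rational(-72914, 3), -1) = Rational(-3, 72914) ≈ -4.1144e-5)
Add(L, Add(Mul(-13, -39), 92)) = Add(Rational(-3, 72914), Add(Mul(-13, -39), 92)) = Add(Rational(-3, 72914), Add(507, 92)) = Add(Rational(-3, 72914), 599) = Rational(43675483, 72914)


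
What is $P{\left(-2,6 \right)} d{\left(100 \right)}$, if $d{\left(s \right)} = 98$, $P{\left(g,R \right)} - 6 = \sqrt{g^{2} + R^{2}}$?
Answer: $588 + 196 \sqrt{10} \approx 1207.8$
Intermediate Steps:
$P{\left(g,R \right)} = 6 + \sqrt{R^{2} + g^{2}}$ ($P{\left(g,R \right)} = 6 + \sqrt{g^{2} + R^{2}} = 6 + \sqrt{R^{2} + g^{2}}$)
$P{\left(-2,6 \right)} d{\left(100 \right)} = \left(6 + \sqrt{6^{2} + \left(-2\right)^{2}}\right) 98 = \left(6 + \sqrt{36 + 4}\right) 98 = \left(6 + \sqrt{40}\right) 98 = \left(6 + 2 \sqrt{10}\right) 98 = 588 + 196 \sqrt{10}$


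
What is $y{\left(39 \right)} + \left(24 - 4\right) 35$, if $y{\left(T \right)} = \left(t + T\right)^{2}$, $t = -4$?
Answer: $1925$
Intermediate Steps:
$y{\left(T \right)} = \left(-4 + T\right)^{2}$
$y{\left(39 \right)} + \left(24 - 4\right) 35 = \left(-4 + 39\right)^{2} + \left(24 - 4\right) 35 = 35^{2} + 20 \cdot 35 = 1225 + 700 = 1925$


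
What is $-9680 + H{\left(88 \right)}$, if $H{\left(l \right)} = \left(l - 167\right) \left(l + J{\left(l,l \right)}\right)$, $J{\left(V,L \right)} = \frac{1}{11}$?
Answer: $- \frac{183031}{11} \approx -16639.0$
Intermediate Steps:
$J{\left(V,L \right)} = \frac{1}{11}$
$H{\left(l \right)} = \left(-167 + l\right) \left(\frac{1}{11} + l\right)$ ($H{\left(l \right)} = \left(l - 167\right) \left(l + \frac{1}{11}\right) = \left(-167 + l\right) \left(\frac{1}{11} + l\right)$)
$-9680 + H{\left(88 \right)} = -9680 - \left(\frac{161735}{11} - 7744\right) = -9680 - \frac{76551}{11} = - \frac{183031}{11}$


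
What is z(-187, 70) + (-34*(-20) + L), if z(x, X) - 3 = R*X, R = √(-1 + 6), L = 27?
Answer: 710 + 70*√5 ≈ 866.52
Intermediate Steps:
R = √5 ≈ 2.2361
z(x, X) = 3 + X*√5 (z(x, X) = 3 + √5*X = 3 + X*√5)
z(-187, 70) + (-34*(-20) + L) = (3 + 70*√5) + (-34*(-20) + 27) = (3 + 70*√5) + (680 + 27) = (3 + 70*√5) + 707 = 710 + 70*√5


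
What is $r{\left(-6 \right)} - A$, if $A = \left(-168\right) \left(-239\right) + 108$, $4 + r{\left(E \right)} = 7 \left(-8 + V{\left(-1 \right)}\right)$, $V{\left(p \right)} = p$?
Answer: $-40327$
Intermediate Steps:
$r{\left(E \right)} = -67$ ($r{\left(E \right)} = -4 + 7 \left(-8 - 1\right) = -4 + 7 \left(-9\right) = -4 - 63 = -67$)
$A = 40260$ ($A = 40152 + 108 = 40260$)
$r{\left(-6 \right)} - A = -67 - 40260 = -40327$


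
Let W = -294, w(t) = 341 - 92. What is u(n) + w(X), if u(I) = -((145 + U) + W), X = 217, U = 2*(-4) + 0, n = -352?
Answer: 406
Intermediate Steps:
U = -8 (U = -8 + 0 = -8)
w(t) = 249
u(I) = 157 (u(I) = -((145 - 8) - 294) = -(137 - 294) = -1*(-157) = 157)
u(n) + w(X) = 157 + 249 = 406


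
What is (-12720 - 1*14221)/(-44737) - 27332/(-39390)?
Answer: 1141978837/881095215 ≈ 1.2961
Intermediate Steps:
(-12720 - 1*14221)/(-44737) - 27332/(-39390) = (-12720 - 14221)*(-1/44737) - 27332*(-1/39390) = -26941*(-1/44737) + 13666/19695 = 26941/44737 + 13666/19695 = 1141978837/881095215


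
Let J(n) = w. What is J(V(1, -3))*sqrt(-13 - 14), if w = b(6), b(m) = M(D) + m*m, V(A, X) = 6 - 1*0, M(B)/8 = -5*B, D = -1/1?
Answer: 228*I*sqrt(3) ≈ 394.91*I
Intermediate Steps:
D = -1 (D = -1*1 = -1)
M(B) = -40*B (M(B) = 8*(-5*B) = -40*B)
V(A, X) = 6 (V(A, X) = 6 + 0 = 6)
b(m) = 40 + m**2 (b(m) = -40*(-1) + m*m = 40 + m**2)
w = 76 (w = 40 + 6**2 = 40 + 36 = 76)
J(n) = 76
J(V(1, -3))*sqrt(-13 - 14) = 76*sqrt(-13 - 14) = 76*sqrt(-27) = 76*(3*I*sqrt(3)) = 228*I*sqrt(3)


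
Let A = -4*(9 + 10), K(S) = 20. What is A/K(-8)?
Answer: -19/5 ≈ -3.8000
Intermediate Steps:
A = -76 (A = -4*19 = -76)
A/K(-8) = -76/20 = -76*1/20 = -19/5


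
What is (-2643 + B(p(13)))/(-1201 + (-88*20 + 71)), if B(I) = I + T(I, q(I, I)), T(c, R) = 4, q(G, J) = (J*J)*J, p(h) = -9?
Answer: 1324/1445 ≈ 0.91626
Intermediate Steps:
q(G, J) = J³ (q(G, J) = J²*J = J³)
B(I) = 4 + I (B(I) = I + 4 = 4 + I)
(-2643 + B(p(13)))/(-1201 + (-88*20 + 71)) = (-2643 + (4 - 9))/(-1201 + (-88*20 + 71)) = (-2643 - 5)/(-1201 + (-1760 + 71)) = -2648/(-1201 - 1689) = -2648/(-2890) = -2648*(-1/2890) = 1324/1445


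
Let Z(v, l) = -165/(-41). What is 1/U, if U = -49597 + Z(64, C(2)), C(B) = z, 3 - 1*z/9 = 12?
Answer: -41/2033312 ≈ -2.0164e-5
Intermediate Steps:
z = -81 (z = 27 - 9*12 = 27 - 108 = -81)
C(B) = -81
Z(v, l) = 165/41 (Z(v, l) = -165*(-1/41) = 165/41)
U = -2033312/41 (U = -49597 + 165/41 = -2033312/41 ≈ -49593.)
1/U = 1/(-2033312/41) = -41/2033312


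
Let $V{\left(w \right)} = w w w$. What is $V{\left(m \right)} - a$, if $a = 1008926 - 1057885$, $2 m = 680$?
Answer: $39352959$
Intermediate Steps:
$m = 340$ ($m = \frac{1}{2} \cdot 680 = 340$)
$a = -48959$
$V{\left(w \right)} = w^{3}$ ($V{\left(w \right)} = w^{2} w = w^{3}$)
$V{\left(m \right)} - a = 340^{3} - -48959 = 39304000 + 48959 = 39352959$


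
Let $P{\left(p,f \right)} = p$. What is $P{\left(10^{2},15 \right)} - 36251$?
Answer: $-36151$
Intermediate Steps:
$P{\left(10^{2},15 \right)} - 36251 = 10^{2} - 36251 = 100 - 36251 = -36151$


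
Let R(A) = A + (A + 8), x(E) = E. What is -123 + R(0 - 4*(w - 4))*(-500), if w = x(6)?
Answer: 3877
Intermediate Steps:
w = 6
R(A) = 8 + 2*A (R(A) = A + (8 + A) = 8 + 2*A)
-123 + R(0 - 4*(w - 4))*(-500) = -123 + (8 + 2*(0 - 4*(6 - 4)))*(-500) = -123 + (8 + 2*(0 - 4*2))*(-500) = -123 + (8 + 2*(0 - 8))*(-500) = -123 + (8 + 2*(-8))*(-500) = -123 + (8 - 16)*(-500) = -123 - 8*(-500) = -123 + 4000 = 3877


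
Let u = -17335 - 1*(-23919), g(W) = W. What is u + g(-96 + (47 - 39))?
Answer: 6496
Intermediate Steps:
u = 6584 (u = -17335 + 23919 = 6584)
u + g(-96 + (47 - 39)) = 6584 + (-96 + (47 - 39)) = 6584 + (-96 + 8) = 6584 - 88 = 6496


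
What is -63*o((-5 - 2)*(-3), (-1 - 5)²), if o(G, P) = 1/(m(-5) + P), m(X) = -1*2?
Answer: -63/34 ≈ -1.8529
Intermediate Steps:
m(X) = -2
o(G, P) = 1/(-2 + P)
-63*o((-5 - 2)*(-3), (-1 - 5)²) = -63/(-2 + (-1 - 5)²) = -63/(-2 + (-6)²) = -63/(-2 + 36) = -63/34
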